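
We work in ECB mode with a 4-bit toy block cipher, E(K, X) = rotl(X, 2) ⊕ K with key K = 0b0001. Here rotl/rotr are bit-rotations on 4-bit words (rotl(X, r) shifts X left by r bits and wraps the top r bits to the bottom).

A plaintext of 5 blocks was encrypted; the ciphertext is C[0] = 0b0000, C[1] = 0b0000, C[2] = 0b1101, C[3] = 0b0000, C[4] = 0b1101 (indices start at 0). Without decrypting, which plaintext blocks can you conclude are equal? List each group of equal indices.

P[0] = P[1] = P[3]; P[2] = P[4]

ECB encrypts each block independently with the same key, so equal ciphertext blocks imply equal plaintext blocks.
C[0] = C[1] = C[3] = 0b0000, so P[0] = P[1] = P[3].
C[2] = C[4] = 0b1101, so P[2] = P[4].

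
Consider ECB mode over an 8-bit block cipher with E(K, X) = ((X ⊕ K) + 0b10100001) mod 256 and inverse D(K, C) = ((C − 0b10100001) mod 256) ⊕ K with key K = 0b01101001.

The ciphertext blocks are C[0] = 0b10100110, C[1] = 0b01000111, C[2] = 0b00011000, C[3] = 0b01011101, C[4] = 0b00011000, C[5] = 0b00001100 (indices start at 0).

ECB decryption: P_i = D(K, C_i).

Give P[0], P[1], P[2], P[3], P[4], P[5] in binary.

P[0]: D(K, 0b10100110) = 0b01101100.
P[1]: D(K, 0b01000111) = 0b11001111.
P[2]: D(K, 0b00011000) = 0b00011110.
P[3]: D(K, 0b01011101) = 0b11010101.
P[4]: D(K, 0b00011000) = 0b00011110.
P[5]: D(K, 0b00001100) = 0b00000010.

P[0] = 0b01101100, P[1] = 0b11001111, P[2] = 0b00011110, P[3] = 0b11010101, P[4] = 0b00011110, P[5] = 0b00000010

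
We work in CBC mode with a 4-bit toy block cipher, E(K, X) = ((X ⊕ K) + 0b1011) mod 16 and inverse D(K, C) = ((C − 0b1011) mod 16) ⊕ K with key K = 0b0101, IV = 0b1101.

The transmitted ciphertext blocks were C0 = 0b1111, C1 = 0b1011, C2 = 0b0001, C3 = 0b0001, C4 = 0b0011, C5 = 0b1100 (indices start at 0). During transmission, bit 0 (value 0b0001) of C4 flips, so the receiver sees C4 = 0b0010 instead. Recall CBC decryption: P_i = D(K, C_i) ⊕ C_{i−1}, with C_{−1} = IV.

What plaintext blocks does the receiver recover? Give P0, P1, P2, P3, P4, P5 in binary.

P0 = 0b1100, P1 = 0b1010, P2 = 0b1000, P3 = 0b0010, P4 = 0b0011, P5 = 0b0110

Only C4 changed, to 0b0010. In CBC, a change in C_i garbles P_i and flips the same bit in P_{i+1}. Decrypting the received ciphertext:
P0: D(K, 0b1111) = 0b0001; 0b0001 ⊕ 0b1101 = 0b1100.
P1: D(K, 0b1011) = 0b0101; 0b0101 ⊕ 0b1111 = 0b1010.
P2: D(K, 0b0001) = 0b0011; 0b0011 ⊕ 0b1011 = 0b1000.
P3: D(K, 0b0001) = 0b0011; 0b0011 ⊕ 0b0001 = 0b0010.
P4: D(K, 0b0010) = 0b0010; 0b0010 ⊕ 0b0001 = 0b0011.
P5: D(K, 0b1100) = 0b0100; 0b0100 ⊕ 0b0010 = 0b0110.
Blocks that differ from the original plaintext: P4, P5.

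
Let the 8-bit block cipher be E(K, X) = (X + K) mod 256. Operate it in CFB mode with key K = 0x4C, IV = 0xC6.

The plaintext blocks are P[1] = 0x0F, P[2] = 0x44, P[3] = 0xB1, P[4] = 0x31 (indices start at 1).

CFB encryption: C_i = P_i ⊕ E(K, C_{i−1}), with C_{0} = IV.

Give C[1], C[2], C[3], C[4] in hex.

C[1] = 0x1D, C[2] = 0x2D, C[3] = 0xC8, C[4] = 0x25

C[1]: E(K, 0xC6) = 0x12; 0x0F ⊕ 0x12 = 0x1D.
C[2]: E(K, 0x1D) = 0x69; 0x44 ⊕ 0x69 = 0x2D.
C[3]: E(K, 0x2D) = 0x79; 0xB1 ⊕ 0x79 = 0xC8.
C[4]: E(K, 0xC8) = 0x14; 0x31 ⊕ 0x14 = 0x25.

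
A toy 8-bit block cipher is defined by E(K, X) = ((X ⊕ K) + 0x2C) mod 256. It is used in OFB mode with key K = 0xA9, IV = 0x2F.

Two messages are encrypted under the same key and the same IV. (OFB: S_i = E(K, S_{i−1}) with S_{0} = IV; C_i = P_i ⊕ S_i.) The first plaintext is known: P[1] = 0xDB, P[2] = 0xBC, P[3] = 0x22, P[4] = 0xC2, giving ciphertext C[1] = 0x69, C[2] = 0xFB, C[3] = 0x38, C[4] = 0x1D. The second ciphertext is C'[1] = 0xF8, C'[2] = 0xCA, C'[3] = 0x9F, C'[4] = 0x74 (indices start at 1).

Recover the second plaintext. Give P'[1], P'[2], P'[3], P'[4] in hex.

In OFB with a reused IV, both messages share the same keystream S_i, so C_i ⊕ C'_i = P_i ⊕ P'_i and thus P'_i = P_i ⊕ C_i ⊕ C'_i.
P'[1]: 0xDB ⊕ 0x69 ⊕ 0xF8 = 0x4A.
P'[2]: 0xBC ⊕ 0xFB ⊕ 0xCA = 0x8D.
P'[3]: 0x22 ⊕ 0x38 ⊕ 0x9F = 0x85.
P'[4]: 0xC2 ⊕ 0x1D ⊕ 0x74 = 0xAB.

P'[1] = 0x4A, P'[2] = 0x8D, P'[3] = 0x85, P'[4] = 0xAB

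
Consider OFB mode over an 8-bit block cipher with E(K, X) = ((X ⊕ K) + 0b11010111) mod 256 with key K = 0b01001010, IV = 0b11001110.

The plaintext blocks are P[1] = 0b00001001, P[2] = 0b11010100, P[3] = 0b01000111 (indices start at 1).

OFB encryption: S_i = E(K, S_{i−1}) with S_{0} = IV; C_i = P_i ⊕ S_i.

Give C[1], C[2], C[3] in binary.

C[1]: S = E(K, 0b11001110) = 0b01011011; 0b00001001 ⊕ 0b01011011 = 0b01010010.
C[2]: S = E(K, 0b01011011) = 0b11101000; 0b11010100 ⊕ 0b11101000 = 0b00111100.
C[3]: S = E(K, 0b11101000) = 0b01111001; 0b01000111 ⊕ 0b01111001 = 0b00111110.

C[1] = 0b01010010, C[2] = 0b00111100, C[3] = 0b00111110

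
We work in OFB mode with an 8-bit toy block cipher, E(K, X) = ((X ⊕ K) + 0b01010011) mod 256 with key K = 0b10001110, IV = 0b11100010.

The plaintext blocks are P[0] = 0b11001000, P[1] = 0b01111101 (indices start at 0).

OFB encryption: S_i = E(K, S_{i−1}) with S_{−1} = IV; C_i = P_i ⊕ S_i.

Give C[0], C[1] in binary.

C[0]: S = E(K, 0b11100010) = 0b10111111; 0b11001000 ⊕ 0b10111111 = 0b01110111.
C[1]: S = E(K, 0b10111111) = 0b10000100; 0b01111101 ⊕ 0b10000100 = 0b11111001.

C[0] = 0b01110111, C[1] = 0b11111001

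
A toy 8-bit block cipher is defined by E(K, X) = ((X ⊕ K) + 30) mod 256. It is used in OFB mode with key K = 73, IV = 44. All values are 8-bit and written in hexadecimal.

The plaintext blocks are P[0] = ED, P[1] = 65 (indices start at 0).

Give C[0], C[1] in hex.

C[0] = 8A, C[1] = 21

OFB encryption: S_i = E(K, S_{i−1}) with S_{−1} = IV; C_i = P_i ⊕ S_i.
C[0]: S = E(K, 44) = 67; ED ⊕ 67 = 8A.
C[1]: S = E(K, 67) = 44; 65 ⊕ 44 = 21.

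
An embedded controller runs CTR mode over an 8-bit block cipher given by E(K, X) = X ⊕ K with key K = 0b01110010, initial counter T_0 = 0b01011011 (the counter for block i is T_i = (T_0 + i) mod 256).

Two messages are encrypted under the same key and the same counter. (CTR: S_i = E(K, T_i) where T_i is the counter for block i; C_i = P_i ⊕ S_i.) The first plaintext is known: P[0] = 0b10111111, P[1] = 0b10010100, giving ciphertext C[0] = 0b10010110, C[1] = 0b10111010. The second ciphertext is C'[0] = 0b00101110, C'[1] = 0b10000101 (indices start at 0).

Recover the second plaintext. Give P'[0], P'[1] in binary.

In CTR with a reused counter, both messages share the same keystream S_i, so C_i ⊕ C'_i = P_i ⊕ P'_i and thus P'_i = P_i ⊕ C_i ⊕ C'_i.
P'[0]: 0b10111111 ⊕ 0b10010110 ⊕ 0b00101110 = 0b00000111.
P'[1]: 0b10010100 ⊕ 0b10111010 ⊕ 0b10000101 = 0b10101011.

P'[0] = 0b00000111, P'[1] = 0b10101011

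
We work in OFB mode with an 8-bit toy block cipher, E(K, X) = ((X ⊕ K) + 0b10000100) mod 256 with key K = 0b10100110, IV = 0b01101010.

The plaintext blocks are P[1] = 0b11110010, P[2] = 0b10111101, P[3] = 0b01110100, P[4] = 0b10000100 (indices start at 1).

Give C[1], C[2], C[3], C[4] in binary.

C[1] = 0b10100010, C[2] = 0b11000111, C[3] = 0b00010100, C[4] = 0b11001110

OFB encryption: S_i = E(K, S_{i−1}) with S_{0} = IV; C_i = P_i ⊕ S_i.
C[1]: S = E(K, 0b01101010) = 0b01010000; 0b11110010 ⊕ 0b01010000 = 0b10100010.
C[2]: S = E(K, 0b01010000) = 0b01111010; 0b10111101 ⊕ 0b01111010 = 0b11000111.
C[3]: S = E(K, 0b01111010) = 0b01100000; 0b01110100 ⊕ 0b01100000 = 0b00010100.
C[4]: S = E(K, 0b01100000) = 0b01001010; 0b10000100 ⊕ 0b01001010 = 0b11001110.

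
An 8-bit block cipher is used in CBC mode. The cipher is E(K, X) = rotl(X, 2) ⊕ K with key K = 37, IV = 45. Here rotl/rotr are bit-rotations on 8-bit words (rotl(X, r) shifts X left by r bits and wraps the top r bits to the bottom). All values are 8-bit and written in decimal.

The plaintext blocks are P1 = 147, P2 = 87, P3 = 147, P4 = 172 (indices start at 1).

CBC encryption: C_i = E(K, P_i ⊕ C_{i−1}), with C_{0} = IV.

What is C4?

C4 = 74

C1: P1 ⊕ 45 = 190; E(K, 190) = 223.
C2: P2 ⊕ 223 = 136; E(K, 136) = 7.
C3: P3 ⊕ 7 = 148; E(K, 148) = 119.
C4: P4 ⊕ 119 = 219; E(K, 219) = 74.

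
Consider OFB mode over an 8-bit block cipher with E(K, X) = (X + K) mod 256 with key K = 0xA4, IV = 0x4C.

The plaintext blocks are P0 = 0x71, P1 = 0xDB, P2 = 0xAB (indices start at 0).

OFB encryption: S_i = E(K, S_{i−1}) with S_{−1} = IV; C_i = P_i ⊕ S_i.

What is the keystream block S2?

0x38

C0: S = E(K, 0x4C) = 0xF0; 0x71 ⊕ 0xF0 = 0x81.
C1: S = E(K, 0xF0) = 0x94; 0xDB ⊕ 0x94 = 0x4F.
C2: S = E(K, 0x94) = 0x38; 0xAB ⊕ 0x38 = 0x93.
So S2 = 0x38.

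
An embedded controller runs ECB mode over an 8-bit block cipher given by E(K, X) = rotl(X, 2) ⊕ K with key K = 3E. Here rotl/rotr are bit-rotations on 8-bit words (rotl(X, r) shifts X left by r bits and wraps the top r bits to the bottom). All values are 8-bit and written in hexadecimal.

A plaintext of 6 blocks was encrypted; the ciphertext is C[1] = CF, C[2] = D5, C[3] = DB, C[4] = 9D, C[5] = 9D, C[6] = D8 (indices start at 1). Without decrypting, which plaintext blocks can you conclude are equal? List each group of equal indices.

ECB encrypts each block independently with the same key, so equal ciphertext blocks imply equal plaintext blocks.
C[4] = C[5] = 9D, so P[4] = P[5].

P[4] = P[5]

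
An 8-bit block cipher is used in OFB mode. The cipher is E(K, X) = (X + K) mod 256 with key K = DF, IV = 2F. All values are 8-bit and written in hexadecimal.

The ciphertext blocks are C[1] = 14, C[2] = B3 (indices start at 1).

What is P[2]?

P[2] = 5E

OFB decryption: S_i = E(K, S_{i−1}) with S_{0} = IV; P_i = C_i ⊕ S_i.
P[1]: S = E(K, 2F) = 0E; 14 ⊕ 0E = 1A.
P[2]: S = E(K, 0E) = ED; B3 ⊕ ED = 5E.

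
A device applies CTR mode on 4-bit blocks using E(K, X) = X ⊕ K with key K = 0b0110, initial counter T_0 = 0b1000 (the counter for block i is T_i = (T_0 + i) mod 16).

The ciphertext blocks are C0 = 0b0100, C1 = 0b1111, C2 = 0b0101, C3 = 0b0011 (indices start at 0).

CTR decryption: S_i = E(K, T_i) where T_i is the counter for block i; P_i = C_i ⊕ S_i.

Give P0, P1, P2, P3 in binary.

P0: T = 0b1000, S = E(K, T) = 0b1110; 0b0100 ⊕ 0b1110 = 0b1010.
P1: T = 0b1001, S = E(K, T) = 0b1111; 0b1111 ⊕ 0b1111 = 0b0000.
P2: T = 0b1010, S = E(K, T) = 0b1100; 0b0101 ⊕ 0b1100 = 0b1001.
P3: T = 0b1011, S = E(K, T) = 0b1101; 0b0011 ⊕ 0b1101 = 0b1110.

P0 = 0b1010, P1 = 0b0000, P2 = 0b1001, P3 = 0b1110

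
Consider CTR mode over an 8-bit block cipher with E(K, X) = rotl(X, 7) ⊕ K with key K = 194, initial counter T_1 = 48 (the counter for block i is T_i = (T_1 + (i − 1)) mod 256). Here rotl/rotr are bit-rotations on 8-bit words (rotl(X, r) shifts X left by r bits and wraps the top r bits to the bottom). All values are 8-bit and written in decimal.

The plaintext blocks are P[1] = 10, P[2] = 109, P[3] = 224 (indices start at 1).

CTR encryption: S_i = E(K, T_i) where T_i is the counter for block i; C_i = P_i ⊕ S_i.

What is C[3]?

C[3] = 59

C[1]: T = 48, S = E(K, T) = 218; 10 ⊕ 218 = 208.
C[2]: T = 49, S = E(K, T) = 90; 109 ⊕ 90 = 55.
C[3]: T = 50, S = E(K, T) = 219; 224 ⊕ 219 = 59.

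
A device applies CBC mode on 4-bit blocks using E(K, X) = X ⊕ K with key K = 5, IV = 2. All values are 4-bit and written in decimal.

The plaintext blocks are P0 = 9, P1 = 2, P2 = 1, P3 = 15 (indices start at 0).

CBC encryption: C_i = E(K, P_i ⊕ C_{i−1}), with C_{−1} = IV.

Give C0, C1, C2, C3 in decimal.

C0 = 14, C1 = 9, C2 = 13, C3 = 7

C0: P0 ⊕ 2 = 11; E(K, 11) = 14.
C1: P1 ⊕ 14 = 12; E(K, 12) = 9.
C2: P2 ⊕ 9 = 8; E(K, 8) = 13.
C3: P3 ⊕ 13 = 2; E(K, 2) = 7.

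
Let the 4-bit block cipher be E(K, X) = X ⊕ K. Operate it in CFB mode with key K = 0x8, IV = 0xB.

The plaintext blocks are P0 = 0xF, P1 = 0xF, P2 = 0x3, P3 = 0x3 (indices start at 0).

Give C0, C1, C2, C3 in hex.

C0 = 0xC, C1 = 0xB, C2 = 0x0, C3 = 0xB

CFB encryption: C_i = P_i ⊕ E(K, C_{i−1}), with C_{−1} = IV.
C0: E(K, 0xB) = 0x3; 0xF ⊕ 0x3 = 0xC.
C1: E(K, 0xC) = 0x4; 0xF ⊕ 0x4 = 0xB.
C2: E(K, 0xB) = 0x3; 0x3 ⊕ 0x3 = 0x0.
C3: E(K, 0x0) = 0x8; 0x3 ⊕ 0x8 = 0xB.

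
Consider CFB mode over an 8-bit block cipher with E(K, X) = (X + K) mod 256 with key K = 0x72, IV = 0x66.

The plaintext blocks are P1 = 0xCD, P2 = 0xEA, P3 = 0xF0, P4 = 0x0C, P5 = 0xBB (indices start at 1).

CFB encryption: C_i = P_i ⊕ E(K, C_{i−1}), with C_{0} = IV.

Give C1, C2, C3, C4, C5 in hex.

C1: E(K, 0x66) = 0xD8; 0xCD ⊕ 0xD8 = 0x15.
C2: E(K, 0x15) = 0x87; 0xEA ⊕ 0x87 = 0x6D.
C3: E(K, 0x6D) = 0xDF; 0xF0 ⊕ 0xDF = 0x2F.
C4: E(K, 0x2F) = 0xA1; 0x0C ⊕ 0xA1 = 0xAD.
C5: E(K, 0xAD) = 0x1F; 0xBB ⊕ 0x1F = 0xA4.

C1 = 0x15, C2 = 0x6D, C3 = 0x2F, C4 = 0xAD, C5 = 0xA4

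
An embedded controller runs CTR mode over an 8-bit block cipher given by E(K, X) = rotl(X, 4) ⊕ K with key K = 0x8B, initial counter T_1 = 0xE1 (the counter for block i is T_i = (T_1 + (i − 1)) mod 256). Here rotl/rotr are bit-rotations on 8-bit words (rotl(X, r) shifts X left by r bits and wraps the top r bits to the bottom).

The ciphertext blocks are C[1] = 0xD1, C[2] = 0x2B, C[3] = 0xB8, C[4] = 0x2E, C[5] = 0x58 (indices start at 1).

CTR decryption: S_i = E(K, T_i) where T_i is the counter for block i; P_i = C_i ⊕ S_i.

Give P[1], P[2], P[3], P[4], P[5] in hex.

P[1]: T = 0xE1, S = E(K, T) = 0x95; 0xD1 ⊕ 0x95 = 0x44.
P[2]: T = 0xE2, S = E(K, T) = 0xA5; 0x2B ⊕ 0xA5 = 0x8E.
P[3]: T = 0xE3, S = E(K, T) = 0xB5; 0xB8 ⊕ 0xB5 = 0x0D.
P[4]: T = 0xE4, S = E(K, T) = 0xC5; 0x2E ⊕ 0xC5 = 0xEB.
P[5]: T = 0xE5, S = E(K, T) = 0xD5; 0x58 ⊕ 0xD5 = 0x8D.

P[1] = 0x44, P[2] = 0x8E, P[3] = 0x0D, P[4] = 0xEB, P[5] = 0x8D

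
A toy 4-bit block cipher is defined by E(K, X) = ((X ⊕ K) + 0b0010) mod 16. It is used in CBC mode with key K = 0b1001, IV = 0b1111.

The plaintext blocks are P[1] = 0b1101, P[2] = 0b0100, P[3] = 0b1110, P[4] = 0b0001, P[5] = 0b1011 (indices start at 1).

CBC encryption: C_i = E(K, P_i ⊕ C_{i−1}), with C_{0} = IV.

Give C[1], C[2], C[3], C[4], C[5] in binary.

C[1] = 0b1101, C[2] = 0b0010, C[3] = 0b0111, C[4] = 0b0001, C[5] = 0b0101

C[1]: P[1] ⊕ 0b1111 = 0b0010; E(K, 0b0010) = 0b1101.
C[2]: P[2] ⊕ 0b1101 = 0b1001; E(K, 0b1001) = 0b0010.
C[3]: P[3] ⊕ 0b0010 = 0b1100; E(K, 0b1100) = 0b0111.
C[4]: P[4] ⊕ 0b0111 = 0b0110; E(K, 0b0110) = 0b0001.
C[5]: P[5] ⊕ 0b0001 = 0b1010; E(K, 0b1010) = 0b0101.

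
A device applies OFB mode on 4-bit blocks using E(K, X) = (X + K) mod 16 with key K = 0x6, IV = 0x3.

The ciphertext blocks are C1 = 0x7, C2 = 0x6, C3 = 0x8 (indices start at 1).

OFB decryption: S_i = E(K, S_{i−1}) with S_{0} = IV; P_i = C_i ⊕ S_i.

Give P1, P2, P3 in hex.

P1 = 0xE, P2 = 0x9, P3 = 0xD

P1: S = E(K, 0x3) = 0x9; 0x7 ⊕ 0x9 = 0xE.
P2: S = E(K, 0x9) = 0xF; 0x6 ⊕ 0xF = 0x9.
P3: S = E(K, 0xF) = 0x5; 0x8 ⊕ 0x5 = 0xD.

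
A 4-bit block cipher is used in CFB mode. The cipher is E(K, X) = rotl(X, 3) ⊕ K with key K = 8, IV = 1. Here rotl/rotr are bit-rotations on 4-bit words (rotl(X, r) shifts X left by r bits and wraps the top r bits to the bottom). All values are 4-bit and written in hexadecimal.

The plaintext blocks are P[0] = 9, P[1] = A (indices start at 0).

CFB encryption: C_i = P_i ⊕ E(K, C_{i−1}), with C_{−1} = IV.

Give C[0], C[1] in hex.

C[0]: E(K, 1) = 0; 9 ⊕ 0 = 9.
C[1]: E(K, 9) = 4; A ⊕ 4 = E.

C[0] = 9, C[1] = E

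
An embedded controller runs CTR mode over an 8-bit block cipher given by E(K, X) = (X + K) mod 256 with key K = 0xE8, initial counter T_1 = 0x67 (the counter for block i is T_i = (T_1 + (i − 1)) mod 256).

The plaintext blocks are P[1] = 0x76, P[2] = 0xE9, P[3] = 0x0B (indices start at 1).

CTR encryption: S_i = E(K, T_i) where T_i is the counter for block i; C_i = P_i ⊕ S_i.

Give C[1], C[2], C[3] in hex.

C[1]: T = 0x67, S = E(K, T) = 0x4F; 0x76 ⊕ 0x4F = 0x39.
C[2]: T = 0x68, S = E(K, T) = 0x50; 0xE9 ⊕ 0x50 = 0xB9.
C[3]: T = 0x69, S = E(K, T) = 0x51; 0x0B ⊕ 0x51 = 0x5A.

C[1] = 0x39, C[2] = 0xB9, C[3] = 0x5A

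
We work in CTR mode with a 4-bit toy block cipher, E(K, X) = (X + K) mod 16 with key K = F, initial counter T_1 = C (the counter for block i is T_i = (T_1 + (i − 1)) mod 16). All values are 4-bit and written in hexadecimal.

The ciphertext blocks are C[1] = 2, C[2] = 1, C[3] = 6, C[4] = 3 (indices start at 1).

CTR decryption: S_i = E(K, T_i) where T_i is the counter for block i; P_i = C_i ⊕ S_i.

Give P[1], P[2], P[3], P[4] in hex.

P[1] = 9, P[2] = D, P[3] = B, P[4] = D

P[1]: T = C, S = E(K, T) = B; 2 ⊕ B = 9.
P[2]: T = D, S = E(K, T) = C; 1 ⊕ C = D.
P[3]: T = E, S = E(K, T) = D; 6 ⊕ D = B.
P[4]: T = F, S = E(K, T) = E; 3 ⊕ E = D.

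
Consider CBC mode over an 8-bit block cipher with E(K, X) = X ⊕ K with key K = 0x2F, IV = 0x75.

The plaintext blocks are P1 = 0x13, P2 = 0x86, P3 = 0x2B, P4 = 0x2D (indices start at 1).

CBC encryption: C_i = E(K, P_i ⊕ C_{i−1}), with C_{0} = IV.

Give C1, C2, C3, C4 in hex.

C1: P1 ⊕ 0x75 = 0x66; E(K, 0x66) = 0x49.
C2: P2 ⊕ 0x49 = 0xCF; E(K, 0xCF) = 0xE0.
C3: P3 ⊕ 0xE0 = 0xCB; E(K, 0xCB) = 0xE4.
C4: P4 ⊕ 0xE4 = 0xC9; E(K, 0xC9) = 0xE6.

C1 = 0x49, C2 = 0xE0, C3 = 0xE4, C4 = 0xE6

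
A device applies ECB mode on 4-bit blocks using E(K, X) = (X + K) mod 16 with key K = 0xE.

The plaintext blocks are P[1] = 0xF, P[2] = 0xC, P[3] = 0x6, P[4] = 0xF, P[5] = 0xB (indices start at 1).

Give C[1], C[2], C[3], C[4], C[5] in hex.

C[1] = 0xD, C[2] = 0xA, C[3] = 0x4, C[4] = 0xD, C[5] = 0x9

ECB encryption: C_i = E(K, P_i).
C[1]: E(K, 0xF) = 0xD.
C[2]: E(K, 0xC) = 0xA.
C[3]: E(K, 0x6) = 0x4.
C[4]: E(K, 0xF) = 0xD.
C[5]: E(K, 0xB) = 0x9.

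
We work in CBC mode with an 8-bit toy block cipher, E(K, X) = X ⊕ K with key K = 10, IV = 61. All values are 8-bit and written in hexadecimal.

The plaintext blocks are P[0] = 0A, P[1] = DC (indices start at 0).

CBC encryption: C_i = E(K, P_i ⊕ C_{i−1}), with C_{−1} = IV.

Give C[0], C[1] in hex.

C[0] = 7B, C[1] = B7

C[0]: P[0] ⊕ 61 = 6B; E(K, 6B) = 7B.
C[1]: P[1] ⊕ 7B = A7; E(K, A7) = B7.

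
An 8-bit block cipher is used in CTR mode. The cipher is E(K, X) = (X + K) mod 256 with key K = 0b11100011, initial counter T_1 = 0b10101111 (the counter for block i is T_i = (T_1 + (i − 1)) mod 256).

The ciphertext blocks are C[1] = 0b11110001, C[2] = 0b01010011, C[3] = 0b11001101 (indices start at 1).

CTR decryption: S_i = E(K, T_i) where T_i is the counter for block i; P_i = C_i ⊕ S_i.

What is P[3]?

P[3]: T = 0b10110001, S = E(K, T) = 0b10010100; 0b11001101 ⊕ 0b10010100 = 0b01011001.

P[3] = 0b01011001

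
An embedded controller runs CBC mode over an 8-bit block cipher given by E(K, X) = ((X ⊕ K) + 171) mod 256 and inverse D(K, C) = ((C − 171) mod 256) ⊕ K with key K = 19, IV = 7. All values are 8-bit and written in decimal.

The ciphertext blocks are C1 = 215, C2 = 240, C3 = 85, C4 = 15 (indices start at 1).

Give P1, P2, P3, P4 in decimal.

P1 = 56, P2 = 129, P3 = 73, P4 = 34

CBC decryption: P_i = D(K, C_i) ⊕ C_{i−1}, with C_{0} = IV.
P1: D(K, 215) = 63; 63 ⊕ 7 = 56.
P2: D(K, 240) = 86; 86 ⊕ 215 = 129.
P3: D(K, 85) = 185; 185 ⊕ 240 = 73.
P4: D(K, 15) = 119; 119 ⊕ 85 = 34.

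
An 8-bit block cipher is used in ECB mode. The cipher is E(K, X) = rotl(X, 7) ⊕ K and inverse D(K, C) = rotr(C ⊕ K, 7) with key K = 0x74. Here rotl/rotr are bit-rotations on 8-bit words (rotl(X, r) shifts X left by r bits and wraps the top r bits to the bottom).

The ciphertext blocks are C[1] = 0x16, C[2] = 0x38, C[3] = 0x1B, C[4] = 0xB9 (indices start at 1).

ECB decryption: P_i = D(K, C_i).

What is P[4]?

P[4]: D(K, 0xB9) = 0x9B.

P[4] = 0x9B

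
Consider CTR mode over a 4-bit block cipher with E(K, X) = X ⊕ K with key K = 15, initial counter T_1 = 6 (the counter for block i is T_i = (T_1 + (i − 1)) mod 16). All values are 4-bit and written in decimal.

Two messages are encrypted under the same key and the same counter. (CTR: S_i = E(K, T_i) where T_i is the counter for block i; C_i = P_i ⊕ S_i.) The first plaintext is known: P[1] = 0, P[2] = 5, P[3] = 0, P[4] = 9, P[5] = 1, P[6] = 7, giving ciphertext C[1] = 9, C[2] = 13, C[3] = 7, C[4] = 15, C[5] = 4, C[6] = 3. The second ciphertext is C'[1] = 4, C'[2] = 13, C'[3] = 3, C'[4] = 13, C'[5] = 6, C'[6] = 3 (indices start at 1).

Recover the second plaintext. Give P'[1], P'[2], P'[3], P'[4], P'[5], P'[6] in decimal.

P'[1] = 13, P'[2] = 5, P'[3] = 4, P'[4] = 11, P'[5] = 3, P'[6] = 7

In CTR with a reused counter, both messages share the same keystream S_i, so C_i ⊕ C'_i = P_i ⊕ P'_i and thus P'_i = P_i ⊕ C_i ⊕ C'_i.
P'[1]: 0 ⊕ 9 ⊕ 4 = 13.
P'[2]: 5 ⊕ 13 ⊕ 13 = 5.
P'[3]: 0 ⊕ 7 ⊕ 3 = 4.
P'[4]: 9 ⊕ 15 ⊕ 13 = 11.
P'[5]: 1 ⊕ 4 ⊕ 6 = 3.
P'[6]: 7 ⊕ 3 ⊕ 3 = 7.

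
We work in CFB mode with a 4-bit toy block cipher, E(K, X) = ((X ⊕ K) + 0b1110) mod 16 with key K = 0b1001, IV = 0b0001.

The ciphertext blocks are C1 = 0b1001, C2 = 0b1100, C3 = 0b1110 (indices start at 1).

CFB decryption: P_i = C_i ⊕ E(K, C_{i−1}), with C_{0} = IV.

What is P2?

P2: E(K, 0b1001) = 0b1110; 0b1100 ⊕ 0b1110 = 0b0010.

P2 = 0b0010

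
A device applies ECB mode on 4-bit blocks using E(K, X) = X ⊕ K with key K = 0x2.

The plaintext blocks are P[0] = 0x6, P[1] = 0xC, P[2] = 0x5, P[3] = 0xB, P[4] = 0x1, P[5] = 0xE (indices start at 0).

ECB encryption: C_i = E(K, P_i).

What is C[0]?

C[0] = 0x4

C[0]: E(K, 0x6) = 0x4.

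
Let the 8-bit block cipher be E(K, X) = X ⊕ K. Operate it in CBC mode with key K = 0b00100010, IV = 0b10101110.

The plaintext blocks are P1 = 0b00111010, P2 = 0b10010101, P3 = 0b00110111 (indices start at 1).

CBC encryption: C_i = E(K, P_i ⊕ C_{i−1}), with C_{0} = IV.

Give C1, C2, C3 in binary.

C1 = 0b10110110, C2 = 0b00000001, C3 = 0b00010100

C1: P1 ⊕ 0b10101110 = 0b10010100; E(K, 0b10010100) = 0b10110110.
C2: P2 ⊕ 0b10110110 = 0b00100011; E(K, 0b00100011) = 0b00000001.
C3: P3 ⊕ 0b00000001 = 0b00110110; E(K, 0b00110110) = 0b00010100.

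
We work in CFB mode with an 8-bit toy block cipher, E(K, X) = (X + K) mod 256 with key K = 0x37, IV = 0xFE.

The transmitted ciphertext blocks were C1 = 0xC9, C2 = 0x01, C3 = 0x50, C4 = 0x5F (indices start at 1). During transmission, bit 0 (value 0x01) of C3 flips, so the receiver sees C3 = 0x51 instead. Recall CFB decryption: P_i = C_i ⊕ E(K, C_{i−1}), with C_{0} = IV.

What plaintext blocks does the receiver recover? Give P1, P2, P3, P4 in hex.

Only C3 changed, to 0x51. In CFB, a change in C_i flips the same bit in P_i and garbles P_{i+1}. Decrypting the received ciphertext:
P1: E(K, 0xFE) = 0x35; 0xC9 ⊕ 0x35 = 0xFC.
P2: E(K, 0xC9) = 0x00; 0x01 ⊕ 0x00 = 0x01.
P3: E(K, 0x01) = 0x38; 0x51 ⊕ 0x38 = 0x69.
P4: E(K, 0x51) = 0x88; 0x5F ⊕ 0x88 = 0xD7.
Blocks that differ from the original plaintext: P3, P4.

P1 = 0xFC, P2 = 0x01, P3 = 0x69, P4 = 0xD7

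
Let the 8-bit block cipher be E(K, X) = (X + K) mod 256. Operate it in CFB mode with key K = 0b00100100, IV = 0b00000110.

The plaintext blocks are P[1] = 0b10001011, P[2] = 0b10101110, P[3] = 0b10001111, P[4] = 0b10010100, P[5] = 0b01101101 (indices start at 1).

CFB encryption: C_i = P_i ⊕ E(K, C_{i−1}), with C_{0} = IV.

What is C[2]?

C[2] = 0b01101011

C[1]: E(K, 0b00000110) = 0b00101010; 0b10001011 ⊕ 0b00101010 = 0b10100001.
C[2]: E(K, 0b10100001) = 0b11000101; 0b10101110 ⊕ 0b11000101 = 0b01101011.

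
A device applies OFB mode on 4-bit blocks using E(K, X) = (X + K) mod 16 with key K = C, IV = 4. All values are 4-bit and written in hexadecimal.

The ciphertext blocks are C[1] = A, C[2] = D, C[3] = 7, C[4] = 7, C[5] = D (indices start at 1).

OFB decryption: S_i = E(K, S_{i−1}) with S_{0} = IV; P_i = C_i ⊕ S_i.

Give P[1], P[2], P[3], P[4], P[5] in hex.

P[1]: S = E(K, 4) = 0; A ⊕ 0 = A.
P[2]: S = E(K, 0) = C; D ⊕ C = 1.
P[3]: S = E(K, C) = 8; 7 ⊕ 8 = F.
P[4]: S = E(K, 8) = 4; 7 ⊕ 4 = 3.
P[5]: S = E(K, 4) = 0; D ⊕ 0 = D.

P[1] = A, P[2] = 1, P[3] = F, P[4] = 3, P[5] = D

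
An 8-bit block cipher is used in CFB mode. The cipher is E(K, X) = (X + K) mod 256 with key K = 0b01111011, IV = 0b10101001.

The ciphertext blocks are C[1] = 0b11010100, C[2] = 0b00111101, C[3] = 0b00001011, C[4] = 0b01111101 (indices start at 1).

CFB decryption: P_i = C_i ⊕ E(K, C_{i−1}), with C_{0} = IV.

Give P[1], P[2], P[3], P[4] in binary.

P[1]: E(K, 0b10101001) = 0b00100100; 0b11010100 ⊕ 0b00100100 = 0b11110000.
P[2]: E(K, 0b11010100) = 0b01001111; 0b00111101 ⊕ 0b01001111 = 0b01110010.
P[3]: E(K, 0b00111101) = 0b10111000; 0b00001011 ⊕ 0b10111000 = 0b10110011.
P[4]: E(K, 0b00001011) = 0b10000110; 0b01111101 ⊕ 0b10000110 = 0b11111011.

P[1] = 0b11110000, P[2] = 0b01110010, P[3] = 0b10110011, P[4] = 0b11111011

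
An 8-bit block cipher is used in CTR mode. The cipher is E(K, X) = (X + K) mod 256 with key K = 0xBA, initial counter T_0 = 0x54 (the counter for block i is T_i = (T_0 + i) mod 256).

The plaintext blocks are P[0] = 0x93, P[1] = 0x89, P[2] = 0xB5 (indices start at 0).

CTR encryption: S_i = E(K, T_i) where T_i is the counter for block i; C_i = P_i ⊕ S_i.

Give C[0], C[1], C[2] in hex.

C[0]: T = 0x54, S = E(K, T) = 0x0E; 0x93 ⊕ 0x0E = 0x9D.
C[1]: T = 0x55, S = E(K, T) = 0x0F; 0x89 ⊕ 0x0F = 0x86.
C[2]: T = 0x56, S = E(K, T) = 0x10; 0xB5 ⊕ 0x10 = 0xA5.

C[0] = 0x9D, C[1] = 0x86, C[2] = 0xA5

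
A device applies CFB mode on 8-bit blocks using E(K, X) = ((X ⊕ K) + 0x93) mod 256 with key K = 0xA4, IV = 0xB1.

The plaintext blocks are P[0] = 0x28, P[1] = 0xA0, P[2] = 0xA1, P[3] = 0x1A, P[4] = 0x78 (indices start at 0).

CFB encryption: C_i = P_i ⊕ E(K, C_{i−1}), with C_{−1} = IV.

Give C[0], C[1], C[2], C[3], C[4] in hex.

C[0]: E(K, 0xB1) = 0xA8; 0x28 ⊕ 0xA8 = 0x80.
C[1]: E(K, 0x80) = 0xB7; 0xA0 ⊕ 0xB7 = 0x17.
C[2]: E(K, 0x17) = 0x46; 0xA1 ⊕ 0x46 = 0xE7.
C[3]: E(K, 0xE7) = 0xD6; 0x1A ⊕ 0xD6 = 0xCC.
C[4]: E(K, 0xCC) = 0xFB; 0x78 ⊕ 0xFB = 0x83.

C[0] = 0x80, C[1] = 0x17, C[2] = 0xE7, C[3] = 0xCC, C[4] = 0x83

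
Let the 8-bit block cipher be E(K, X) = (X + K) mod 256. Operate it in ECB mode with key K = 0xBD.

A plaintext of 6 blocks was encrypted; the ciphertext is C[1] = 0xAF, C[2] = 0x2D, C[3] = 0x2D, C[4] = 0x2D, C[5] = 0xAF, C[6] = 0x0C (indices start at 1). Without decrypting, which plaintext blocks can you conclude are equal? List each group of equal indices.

P[1] = P[5]; P[2] = P[3] = P[4]

ECB encrypts each block independently with the same key, so equal ciphertext blocks imply equal plaintext blocks.
C[1] = C[5] = 0xAF, so P[1] = P[5].
C[2] = C[3] = C[4] = 0x2D, so P[2] = P[3] = P[4].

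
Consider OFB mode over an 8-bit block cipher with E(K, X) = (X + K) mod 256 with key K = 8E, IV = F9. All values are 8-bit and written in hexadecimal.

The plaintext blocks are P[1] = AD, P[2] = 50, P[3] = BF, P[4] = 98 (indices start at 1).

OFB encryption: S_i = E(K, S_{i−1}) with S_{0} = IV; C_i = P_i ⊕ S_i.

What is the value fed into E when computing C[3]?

15

C[1]: S = E(K, F9) = 87; AD ⊕ 87 = 2A.
C[2]: S = E(K, 87) = 15; 50 ⊕ 15 = 45.
C[3]: S = E(K, 15) = A3; BF ⊕ A3 = 1C.
So the input to E for block [3] is 15.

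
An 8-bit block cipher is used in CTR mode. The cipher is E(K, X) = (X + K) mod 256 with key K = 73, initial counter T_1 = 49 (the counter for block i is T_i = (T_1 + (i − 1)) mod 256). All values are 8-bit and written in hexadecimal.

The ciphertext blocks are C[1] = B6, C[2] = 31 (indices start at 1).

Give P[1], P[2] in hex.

P[1] = 0A, P[2] = 8C

CTR decryption: S_i = E(K, T_i) where T_i is the counter for block i; P_i = C_i ⊕ S_i.
P[1]: T = 49, S = E(K, T) = BC; B6 ⊕ BC = 0A.
P[2]: T = 4A, S = E(K, T) = BD; 31 ⊕ BD = 8C.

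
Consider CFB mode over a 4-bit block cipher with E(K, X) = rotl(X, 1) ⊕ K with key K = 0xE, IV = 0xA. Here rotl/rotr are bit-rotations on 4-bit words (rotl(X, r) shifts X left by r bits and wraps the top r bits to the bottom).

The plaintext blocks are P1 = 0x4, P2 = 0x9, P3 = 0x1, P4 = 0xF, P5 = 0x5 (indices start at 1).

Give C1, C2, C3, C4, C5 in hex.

C1 = 0xF, C2 = 0x8, C3 = 0xE, C4 = 0xC, C5 = 0x2

CFB encryption: C_i = P_i ⊕ E(K, C_{i−1}), with C_{0} = IV.
C1: E(K, 0xA) = 0xB; 0x4 ⊕ 0xB = 0xF.
C2: E(K, 0xF) = 0x1; 0x9 ⊕ 0x1 = 0x8.
C3: E(K, 0x8) = 0xF; 0x1 ⊕ 0xF = 0xE.
C4: E(K, 0xE) = 0x3; 0xF ⊕ 0x3 = 0xC.
C5: E(K, 0xC) = 0x7; 0x5 ⊕ 0x7 = 0x2.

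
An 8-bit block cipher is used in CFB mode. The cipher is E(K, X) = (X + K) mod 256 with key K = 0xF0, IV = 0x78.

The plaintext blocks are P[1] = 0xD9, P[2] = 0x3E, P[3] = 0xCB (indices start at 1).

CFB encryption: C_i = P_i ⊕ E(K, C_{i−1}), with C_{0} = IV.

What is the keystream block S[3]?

0x8F

C[1]: E(K, 0x78) = 0x68; 0xD9 ⊕ 0x68 = 0xB1.
C[2]: E(K, 0xB1) = 0xA1; 0x3E ⊕ 0xA1 = 0x9F.
C[3]: E(K, 0x9F) = 0x8F; 0xCB ⊕ 0x8F = 0x44.
So S[3] = 0x8F.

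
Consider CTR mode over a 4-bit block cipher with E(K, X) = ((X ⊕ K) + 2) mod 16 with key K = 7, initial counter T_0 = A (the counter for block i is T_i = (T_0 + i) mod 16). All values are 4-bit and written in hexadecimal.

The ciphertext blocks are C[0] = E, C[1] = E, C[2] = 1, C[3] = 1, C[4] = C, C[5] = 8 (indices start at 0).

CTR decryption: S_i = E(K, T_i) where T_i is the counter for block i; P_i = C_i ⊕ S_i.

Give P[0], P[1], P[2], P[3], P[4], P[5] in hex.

P[0] = 1, P[1] = 0, P[2] = C, P[3] = D, P[4] = 7, P[5] = 2

P[0]: T = A, S = E(K, T) = F; E ⊕ F = 1.
P[1]: T = B, S = E(K, T) = E; E ⊕ E = 0.
P[2]: T = C, S = E(K, T) = D; 1 ⊕ D = C.
P[3]: T = D, S = E(K, T) = C; 1 ⊕ C = D.
P[4]: T = E, S = E(K, T) = B; C ⊕ B = 7.
P[5]: T = F, S = E(K, T) = A; 8 ⊕ A = 2.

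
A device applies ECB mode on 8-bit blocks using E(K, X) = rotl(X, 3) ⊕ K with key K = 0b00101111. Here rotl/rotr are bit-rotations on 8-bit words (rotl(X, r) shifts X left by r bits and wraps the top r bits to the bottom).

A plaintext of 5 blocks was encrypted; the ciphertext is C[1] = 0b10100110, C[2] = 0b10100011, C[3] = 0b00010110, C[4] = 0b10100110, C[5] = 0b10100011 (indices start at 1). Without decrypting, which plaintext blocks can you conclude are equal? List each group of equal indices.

ECB encrypts each block independently with the same key, so equal ciphertext blocks imply equal plaintext blocks.
C[1] = C[4] = 0b10100110, so P[1] = P[4].
C[2] = C[5] = 0b10100011, so P[2] = P[5].

P[1] = P[4]; P[2] = P[5]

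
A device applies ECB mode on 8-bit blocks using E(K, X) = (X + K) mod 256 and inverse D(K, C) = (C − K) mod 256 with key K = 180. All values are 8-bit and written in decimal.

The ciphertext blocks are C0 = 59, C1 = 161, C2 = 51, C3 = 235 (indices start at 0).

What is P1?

ECB decryption: P_i = D(K, C_i).
P1: D(K, 161) = 237.

P1 = 237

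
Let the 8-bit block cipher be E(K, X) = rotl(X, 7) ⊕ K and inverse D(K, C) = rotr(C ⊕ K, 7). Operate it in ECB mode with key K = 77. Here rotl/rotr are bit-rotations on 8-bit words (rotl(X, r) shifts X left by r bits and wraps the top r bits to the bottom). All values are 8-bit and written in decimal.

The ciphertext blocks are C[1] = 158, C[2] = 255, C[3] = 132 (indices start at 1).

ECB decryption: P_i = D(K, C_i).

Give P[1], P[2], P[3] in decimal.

P[1] = 167, P[2] = 101, P[3] = 147

P[1]: D(K, 158) = 167.
P[2]: D(K, 255) = 101.
P[3]: D(K, 132) = 147.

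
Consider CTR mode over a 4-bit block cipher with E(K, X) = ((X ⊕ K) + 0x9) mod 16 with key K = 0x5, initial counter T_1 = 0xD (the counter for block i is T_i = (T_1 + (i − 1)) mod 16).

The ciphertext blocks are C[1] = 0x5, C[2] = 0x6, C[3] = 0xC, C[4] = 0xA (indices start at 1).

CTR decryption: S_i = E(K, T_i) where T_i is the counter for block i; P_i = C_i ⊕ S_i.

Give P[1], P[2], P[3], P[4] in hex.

P[1]: T = 0xD, S = E(K, T) = 0x1; 0x5 ⊕ 0x1 = 0x4.
P[2]: T = 0xE, S = E(K, T) = 0x4; 0x6 ⊕ 0x4 = 0x2.
P[3]: T = 0xF, S = E(K, T) = 0x3; 0xC ⊕ 0x3 = 0xF.
P[4]: T = 0x0, S = E(K, T) = 0xE; 0xA ⊕ 0xE = 0x4.

P[1] = 0x4, P[2] = 0x2, P[3] = 0xF, P[4] = 0x4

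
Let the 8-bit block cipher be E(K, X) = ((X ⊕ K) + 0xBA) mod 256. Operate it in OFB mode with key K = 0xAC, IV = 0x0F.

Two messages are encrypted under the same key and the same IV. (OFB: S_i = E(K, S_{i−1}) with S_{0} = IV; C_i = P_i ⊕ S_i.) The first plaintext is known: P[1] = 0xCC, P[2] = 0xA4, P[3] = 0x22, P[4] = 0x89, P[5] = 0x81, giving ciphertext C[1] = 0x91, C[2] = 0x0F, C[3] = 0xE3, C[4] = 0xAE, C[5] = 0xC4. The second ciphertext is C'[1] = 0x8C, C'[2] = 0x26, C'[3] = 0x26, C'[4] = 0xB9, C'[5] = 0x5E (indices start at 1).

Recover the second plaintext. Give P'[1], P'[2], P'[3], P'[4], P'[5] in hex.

P'[1] = 0xD1, P'[2] = 0x8D, P'[3] = 0xE7, P'[4] = 0x9E, P'[5] = 0x1B

In OFB with a reused IV, both messages share the same keystream S_i, so C_i ⊕ C'_i = P_i ⊕ P'_i and thus P'_i = P_i ⊕ C_i ⊕ C'_i.
P'[1]: 0xCC ⊕ 0x91 ⊕ 0x8C = 0xD1.
P'[2]: 0xA4 ⊕ 0x0F ⊕ 0x26 = 0x8D.
P'[3]: 0x22 ⊕ 0xE3 ⊕ 0x26 = 0xE7.
P'[4]: 0x89 ⊕ 0xAE ⊕ 0xB9 = 0x9E.
P'[5]: 0x81 ⊕ 0xC4 ⊕ 0x5E = 0x1B.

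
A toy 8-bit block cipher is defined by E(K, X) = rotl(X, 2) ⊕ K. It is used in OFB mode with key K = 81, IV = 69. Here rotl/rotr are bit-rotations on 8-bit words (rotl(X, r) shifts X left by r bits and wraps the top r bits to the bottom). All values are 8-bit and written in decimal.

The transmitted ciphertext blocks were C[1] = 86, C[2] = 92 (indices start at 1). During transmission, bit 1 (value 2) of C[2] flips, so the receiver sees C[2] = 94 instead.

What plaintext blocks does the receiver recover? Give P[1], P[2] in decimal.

OFB decryption: S_i = E(K, S_{i−1}) with S_{0} = IV; P_i = C_i ⊕ S_i.
Only C[2] changed, to 94. In OFB, a change in C_i flips the same bit in P_i only; the keystream is unaffected. Decrypting the received ciphertext:
P[1]: S = E(K, 69) = 68; 86 ⊕ 68 = 18.
P[2]: S = E(K, 68) = 64; 94 ⊕ 64 = 30.
Blocks that differ from the original plaintext: P[2].

P[1] = 18, P[2] = 30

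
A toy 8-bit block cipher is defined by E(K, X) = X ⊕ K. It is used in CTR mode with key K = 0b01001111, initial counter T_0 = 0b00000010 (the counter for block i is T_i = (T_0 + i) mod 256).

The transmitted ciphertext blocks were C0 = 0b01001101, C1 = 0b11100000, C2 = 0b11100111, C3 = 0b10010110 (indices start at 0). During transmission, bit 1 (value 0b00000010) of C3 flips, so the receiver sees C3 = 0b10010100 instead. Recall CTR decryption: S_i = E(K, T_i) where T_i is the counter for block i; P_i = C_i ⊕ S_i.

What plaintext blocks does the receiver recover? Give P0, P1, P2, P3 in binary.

P0 = 0b00000000, P1 = 0b10101100, P2 = 0b10101100, P3 = 0b11011110

Only C3 changed, to 0b10010100. In CTR, a change in C_i flips the same bit in P_i only; the keystream is unaffected. Decrypting the received ciphertext:
P0: T = 0b00000010, S = E(K, T) = 0b01001101; 0b01001101 ⊕ 0b01001101 = 0b00000000.
P1: T = 0b00000011, S = E(K, T) = 0b01001100; 0b11100000 ⊕ 0b01001100 = 0b10101100.
P2: T = 0b00000100, S = E(K, T) = 0b01001011; 0b11100111 ⊕ 0b01001011 = 0b10101100.
P3: T = 0b00000101, S = E(K, T) = 0b01001010; 0b10010100 ⊕ 0b01001010 = 0b11011110.
Blocks that differ from the original plaintext: P3.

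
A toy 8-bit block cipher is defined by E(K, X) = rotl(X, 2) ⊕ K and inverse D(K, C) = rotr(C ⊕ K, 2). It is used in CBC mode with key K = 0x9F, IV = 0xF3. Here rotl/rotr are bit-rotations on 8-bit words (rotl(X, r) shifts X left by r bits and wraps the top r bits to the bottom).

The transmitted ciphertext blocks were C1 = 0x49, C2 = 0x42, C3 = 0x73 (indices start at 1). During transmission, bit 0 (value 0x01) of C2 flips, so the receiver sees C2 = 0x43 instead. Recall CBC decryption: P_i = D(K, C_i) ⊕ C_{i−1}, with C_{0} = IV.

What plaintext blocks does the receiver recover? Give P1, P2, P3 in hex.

Only C2 changed, to 0x43. In CBC, a change in C_i garbles P_i and flips the same bit in P_{i+1}. Decrypting the received ciphertext:
P1: D(K, 0x49) = 0xB5; 0xB5 ⊕ 0xF3 = 0x46.
P2: D(K, 0x43) = 0x37; 0x37 ⊕ 0x49 = 0x7E.
P3: D(K, 0x73) = 0x3B; 0x3B ⊕ 0x43 = 0x78.
Blocks that differ from the original plaintext: P2, P3.

P1 = 0x46, P2 = 0x7E, P3 = 0x78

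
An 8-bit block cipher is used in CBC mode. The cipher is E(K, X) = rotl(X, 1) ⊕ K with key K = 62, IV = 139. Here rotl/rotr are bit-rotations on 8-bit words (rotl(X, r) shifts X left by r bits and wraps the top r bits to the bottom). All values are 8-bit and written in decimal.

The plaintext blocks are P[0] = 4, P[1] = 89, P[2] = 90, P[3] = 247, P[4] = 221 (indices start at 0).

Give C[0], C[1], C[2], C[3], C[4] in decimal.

CBC encryption: C_i = E(K, P_i ⊕ C_{i−1}), with C_{−1} = IV.
C[0]: P[0] ⊕ 139 = 143; E(K, 143) = 33.
C[1]: P[1] ⊕ 33 = 120; E(K, 120) = 206.
C[2]: P[2] ⊕ 206 = 148; E(K, 148) = 23.
C[3]: P[3] ⊕ 23 = 224; E(K, 224) = 255.
C[4]: P[4] ⊕ 255 = 34; E(K, 34) = 122.

C[0] = 33, C[1] = 206, C[2] = 23, C[3] = 255, C[4] = 122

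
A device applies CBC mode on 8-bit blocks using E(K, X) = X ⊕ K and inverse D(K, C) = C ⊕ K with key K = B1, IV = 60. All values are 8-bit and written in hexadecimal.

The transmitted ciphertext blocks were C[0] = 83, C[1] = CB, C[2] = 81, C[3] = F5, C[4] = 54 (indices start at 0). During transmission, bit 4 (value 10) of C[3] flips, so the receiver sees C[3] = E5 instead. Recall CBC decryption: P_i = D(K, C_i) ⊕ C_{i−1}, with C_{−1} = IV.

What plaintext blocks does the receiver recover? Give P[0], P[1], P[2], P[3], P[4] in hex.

P[0] = 52, P[1] = F9, P[2] = FB, P[3] = D5, P[4] = 00

Only C[3] changed, to E5. In CBC, a change in C_i garbles P_i and flips the same bit in P_{i+1}. Decrypting the received ciphertext:
P[0]: D(K, 83) = 32; 32 ⊕ 60 = 52.
P[1]: D(K, CB) = 7A; 7A ⊕ 83 = F9.
P[2]: D(K, 81) = 30; 30 ⊕ CB = FB.
P[3]: D(K, E5) = 54; 54 ⊕ 81 = D5.
P[4]: D(K, 54) = E5; E5 ⊕ E5 = 00.
Blocks that differ from the original plaintext: P[3], P[4].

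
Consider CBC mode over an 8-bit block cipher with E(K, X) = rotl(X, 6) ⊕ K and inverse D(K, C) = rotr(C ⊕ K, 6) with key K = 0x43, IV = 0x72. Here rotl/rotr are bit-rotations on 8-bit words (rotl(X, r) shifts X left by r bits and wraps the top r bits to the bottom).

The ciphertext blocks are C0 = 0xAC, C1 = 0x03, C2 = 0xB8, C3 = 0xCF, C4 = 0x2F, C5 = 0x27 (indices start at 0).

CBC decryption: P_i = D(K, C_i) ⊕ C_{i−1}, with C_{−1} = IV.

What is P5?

P5 = 0xBE

P5: D(K, 0x27) = 0x91; 0x91 ⊕ 0x2F = 0xBE.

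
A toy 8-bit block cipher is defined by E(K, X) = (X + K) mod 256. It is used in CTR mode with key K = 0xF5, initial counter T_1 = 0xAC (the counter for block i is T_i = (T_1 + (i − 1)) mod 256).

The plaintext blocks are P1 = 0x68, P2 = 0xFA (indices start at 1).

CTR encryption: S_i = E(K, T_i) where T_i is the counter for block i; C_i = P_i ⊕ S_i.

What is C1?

C1: T = 0xAC, S = E(K, T) = 0xA1; 0x68 ⊕ 0xA1 = 0xC9.

C1 = 0xC9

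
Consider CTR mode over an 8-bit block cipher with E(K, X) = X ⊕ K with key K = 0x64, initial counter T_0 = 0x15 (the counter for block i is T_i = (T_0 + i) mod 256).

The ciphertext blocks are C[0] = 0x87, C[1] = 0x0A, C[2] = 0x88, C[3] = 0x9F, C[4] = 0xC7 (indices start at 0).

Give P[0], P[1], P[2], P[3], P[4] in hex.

CTR decryption: S_i = E(K, T_i) where T_i is the counter for block i; P_i = C_i ⊕ S_i.
P[0]: T = 0x15, S = E(K, T) = 0x71; 0x87 ⊕ 0x71 = 0xF6.
P[1]: T = 0x16, S = E(K, T) = 0x72; 0x0A ⊕ 0x72 = 0x78.
P[2]: T = 0x17, S = E(K, T) = 0x73; 0x88 ⊕ 0x73 = 0xFB.
P[3]: T = 0x18, S = E(K, T) = 0x7C; 0x9F ⊕ 0x7C = 0xE3.
P[4]: T = 0x19, S = E(K, T) = 0x7D; 0xC7 ⊕ 0x7D = 0xBA.

P[0] = 0xF6, P[1] = 0x78, P[2] = 0xFB, P[3] = 0xE3, P[4] = 0xBA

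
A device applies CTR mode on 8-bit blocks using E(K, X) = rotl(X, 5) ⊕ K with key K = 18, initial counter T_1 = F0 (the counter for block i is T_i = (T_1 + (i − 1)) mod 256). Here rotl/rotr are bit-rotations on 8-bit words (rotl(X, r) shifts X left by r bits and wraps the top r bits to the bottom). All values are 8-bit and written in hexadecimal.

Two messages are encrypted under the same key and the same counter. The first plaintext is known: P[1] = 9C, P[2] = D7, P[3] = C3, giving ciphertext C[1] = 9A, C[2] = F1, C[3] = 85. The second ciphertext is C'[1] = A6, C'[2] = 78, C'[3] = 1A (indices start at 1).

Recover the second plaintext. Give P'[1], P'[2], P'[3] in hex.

In CTR with a reused counter, both messages share the same keystream S_i, so C_i ⊕ C'_i = P_i ⊕ P'_i and thus P'_i = P_i ⊕ C_i ⊕ C'_i.
P'[1]: 9C ⊕ 9A ⊕ A6 = A0.
P'[2]: D7 ⊕ F1 ⊕ 78 = 5E.
P'[3]: C3 ⊕ 85 ⊕ 1A = 5C.

P'[1] = A0, P'[2] = 5E, P'[3] = 5C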